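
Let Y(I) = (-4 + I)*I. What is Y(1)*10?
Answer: -30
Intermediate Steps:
Y(I) = I*(-4 + I)
Y(1)*10 = (1*(-4 + 1))*10 = (1*(-3))*10 = -3*10 = -30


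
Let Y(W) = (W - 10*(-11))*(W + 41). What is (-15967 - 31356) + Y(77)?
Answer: -25257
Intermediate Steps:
Y(W) = (41 + W)*(110 + W) (Y(W) = (W + 110)*(41 + W) = (110 + W)*(41 + W) = (41 + W)*(110 + W))
(-15967 - 31356) + Y(77) = (-15967 - 31356) + (4510 + 77² + 151*77) = -47323 + (4510 + 5929 + 11627) = -47323 + 22066 = -25257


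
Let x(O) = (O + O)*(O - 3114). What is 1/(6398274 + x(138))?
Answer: 1/5576898 ≈ 1.7931e-7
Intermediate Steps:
x(O) = 2*O*(-3114 + O) (x(O) = (2*O)*(-3114 + O) = 2*O*(-3114 + O))
1/(6398274 + x(138)) = 1/(6398274 + 2*138*(-3114 + 138)) = 1/(6398274 + 2*138*(-2976)) = 1/(6398274 - 821376) = 1/5576898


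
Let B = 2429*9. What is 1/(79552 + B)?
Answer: 1/101413 ≈ 9.8607e-6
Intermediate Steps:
B = 21861
1/(79552 + B) = 1/(79552 + 21861) = 1/101413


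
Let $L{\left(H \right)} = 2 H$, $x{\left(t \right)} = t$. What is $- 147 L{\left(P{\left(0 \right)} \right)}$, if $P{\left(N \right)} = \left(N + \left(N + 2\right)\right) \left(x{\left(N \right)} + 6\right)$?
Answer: $-3528$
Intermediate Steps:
$P{\left(N \right)} = \left(2 + 2 N\right) \left(6 + N\right)$ ($P{\left(N \right)} = \left(N + \left(N + 2\right)\right) \left(N + 6\right) = \left(N + \left(2 + N\right)\right) \left(6 + N\right) = \left(2 + 2 N\right) \left(6 + N\right)$)
$- 147 L{\left(P{\left(0 \right)} \right)} = - 147 \cdot 2 \left(12 + 2 \cdot 0^{2} + 14 \cdot 0\right) = - 147 \cdot 2 \left(12 + 2 \cdot 0 + 0\right) = - 147 \cdot 2 \left(12 + 0 + 0\right) = - 147 \cdot 2 \cdot 12 = \left(-147\right) 24 = -3528$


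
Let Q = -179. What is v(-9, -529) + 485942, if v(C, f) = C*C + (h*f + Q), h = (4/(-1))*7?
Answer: 500656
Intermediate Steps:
h = -28 (h = (4*(-1))*7 = -4*7 = -28)
v(C, f) = -179 + C² - 28*f (v(C, f) = C*C + (-28*f - 179) = C² + (-179 - 28*f) = -179 + C² - 28*f)
v(-9, -529) + 485942 = (-179 + (-9)² - 28*(-529)) + 485942 = (-179 + 81 + 14812) + 485942 = 14714 + 485942 = 500656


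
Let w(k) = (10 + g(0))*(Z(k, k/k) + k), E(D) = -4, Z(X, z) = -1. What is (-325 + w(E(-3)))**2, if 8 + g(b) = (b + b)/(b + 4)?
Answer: 112225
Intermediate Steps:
g(b) = -8 + 2*b/(4 + b) (g(b) = -8 + (b + b)/(b + 4) = -8 + (2*b)/(4 + b) = -8 + 2*b/(4 + b))
w(k) = -2 + 2*k (w(k) = (10 + 2*(-16 - 3*0)/(4 + 0))*(-1 + k) = (10 + 2*(-16 + 0)/4)*(-1 + k) = (10 + 2*(1/4)*(-16))*(-1 + k) = (10 - 8)*(-1 + k) = 2*(-1 + k) = -2 + 2*k)
(-325 + w(E(-3)))**2 = (-325 + (-2 + 2*(-4)))**2 = (-325 + (-2 - 8))**2 = (-325 - 10)**2 = (-335)**2 = 112225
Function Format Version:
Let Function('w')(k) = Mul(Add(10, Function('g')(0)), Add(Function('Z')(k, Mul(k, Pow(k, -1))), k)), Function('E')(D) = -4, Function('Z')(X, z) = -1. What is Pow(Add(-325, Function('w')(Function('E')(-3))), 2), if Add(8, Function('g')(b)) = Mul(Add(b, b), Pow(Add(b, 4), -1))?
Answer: 112225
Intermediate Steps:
Function('g')(b) = Add(-8, Mul(2, b, Pow(Add(4, b), -1))) (Function('g')(b) = Add(-8, Mul(Add(b, b), Pow(Add(b, 4), -1))) = Add(-8, Mul(Mul(2, b), Pow(Add(4, b), -1))) = Add(-8, Mul(2, b, Pow(Add(4, b), -1))))
Function('w')(k) = Add(-2, Mul(2, k)) (Function('w')(k) = Mul(Add(10, Mul(2, Pow(Add(4, 0), -1), Add(-16, Mul(-3, 0)))), Add(-1, k)) = Mul(Add(10, Mul(2, Pow(4, -1), Add(-16, 0))), Add(-1, k)) = Mul(Add(10, Mul(2, Rational(1, 4), -16)), Add(-1, k)) = Mul(Add(10, -8), Add(-1, k)) = Mul(2, Add(-1, k)) = Add(-2, Mul(2, k)))
Pow(Add(-325, Function('w')(Function('E')(-3))), 2) = Pow(Add(-325, Add(-2, Mul(2, -4))), 2) = Pow(Add(-325, Add(-2, -8)), 2) = Pow(Add(-325, -10), 2) = Pow(-335, 2) = 112225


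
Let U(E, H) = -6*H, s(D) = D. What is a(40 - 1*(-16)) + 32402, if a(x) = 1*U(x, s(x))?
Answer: 32066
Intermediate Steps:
a(x) = -6*x (a(x) = 1*(-6*x) = -6*x)
a(40 - 1*(-16)) + 32402 = -6*(40 - 1*(-16)) + 32402 = -6*(40 + 16) + 32402 = -6*56 + 32402 = -336 + 32402 = 32066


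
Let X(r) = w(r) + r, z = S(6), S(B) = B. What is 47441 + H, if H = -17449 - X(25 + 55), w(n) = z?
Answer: 29906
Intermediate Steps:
z = 6
w(n) = 6
X(r) = 6 + r
H = -17535 (H = -17449 - (6 + (25 + 55)) = -17449 - (6 + 80) = -17449 - 1*86 = -17449 - 86 = -17535)
47441 + H = 47441 - 17535 = 29906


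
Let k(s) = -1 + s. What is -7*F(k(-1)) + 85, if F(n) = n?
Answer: 99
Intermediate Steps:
-7*F(k(-1)) + 85 = -7*(-1 - 1) + 85 = -7*(-2) + 85 = 14 + 85 = 99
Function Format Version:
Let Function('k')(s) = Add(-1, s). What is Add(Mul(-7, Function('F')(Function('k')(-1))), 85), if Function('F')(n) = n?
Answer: 99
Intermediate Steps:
Add(Mul(-7, Function('F')(Function('k')(-1))), 85) = Add(Mul(-7, Add(-1, -1)), 85) = Add(Mul(-7, -2), 85) = Add(14, 85) = 99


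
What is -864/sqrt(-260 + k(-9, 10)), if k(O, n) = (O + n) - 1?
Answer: 432*I*sqrt(65)/65 ≈ 53.583*I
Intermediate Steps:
k(O, n) = -1 + O + n
-864/sqrt(-260 + k(-9, 10)) = -864/sqrt(-260 + (-1 - 9 + 10)) = -864/sqrt(-260 + 0) = -864*(-I*sqrt(65)/130) = -(-432)*I*sqrt(65)/65 = 432*I*sqrt(65)/65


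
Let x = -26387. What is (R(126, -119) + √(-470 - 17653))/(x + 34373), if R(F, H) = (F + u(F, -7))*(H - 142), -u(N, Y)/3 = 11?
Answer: -8091/2662 + I*√18123/7986 ≈ -3.0394 + 0.016857*I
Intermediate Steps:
u(N, Y) = -33 (u(N, Y) = -3*11 = -33)
R(F, H) = (-142 + H)*(-33 + F) (R(F, H) = (F - 33)*(H - 142) = (-33 + F)*(-142 + H) = (-142 + H)*(-33 + F))
(R(126, -119) + √(-470 - 17653))/(x + 34373) = ((4686 - 142*126 - 33*(-119) + 126*(-119)) + √(-470 - 17653))/(-26387 + 34373) = ((4686 - 17892 + 3927 - 14994) + √(-18123))/7986 = (-24273 + I*√18123)*(1/7986) = -8091/2662 + I*√18123/7986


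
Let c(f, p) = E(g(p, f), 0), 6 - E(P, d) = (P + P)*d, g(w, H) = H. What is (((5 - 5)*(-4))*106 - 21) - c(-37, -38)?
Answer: -27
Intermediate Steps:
E(P, d) = 6 - 2*P*d (E(P, d) = 6 - (P + P)*d = 6 - 2*P*d)
c(f, p) = 6 (c(f, p) = 6 - 2*f*0 = 6 + 0 = 6)
(((5 - 5)*(-4))*106 - 21) - c(-37, -38) = (((5 - 5)*(-4))*106 - 21) - 1*6 = ((0*(-4))*106 - 21) - 6 = (0*106 - 21) - 6 = (0 - 21) - 6 = -21 - 6 = -27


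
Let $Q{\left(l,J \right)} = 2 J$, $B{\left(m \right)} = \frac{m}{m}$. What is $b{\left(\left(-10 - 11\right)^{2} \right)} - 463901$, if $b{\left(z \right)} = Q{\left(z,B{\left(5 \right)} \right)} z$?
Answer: $-463019$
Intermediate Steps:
$B{\left(m \right)} = 1$
$b{\left(z \right)} = 2 z$ ($b{\left(z \right)} = 2 \cdot 1 z = 2 z$)
$b{\left(\left(-10 - 11\right)^{2} \right)} - 463901 = 2 \left(-10 - 11\right)^{2} - 463901 = 2 \left(-21\right)^{2} - 463901 = 2 \cdot 441 - 463901 = 882 - 463901 = -463019$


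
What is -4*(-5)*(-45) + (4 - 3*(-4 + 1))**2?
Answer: -731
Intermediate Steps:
-4*(-5)*(-45) + (4 - 3*(-4 + 1))**2 = 20*(-45) + (4 - 3*(-3))**2 = -900 + (4 + 9)**2 = -900 + 13**2 = -900 + 169 = -731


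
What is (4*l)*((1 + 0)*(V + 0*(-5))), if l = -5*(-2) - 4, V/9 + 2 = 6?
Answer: 864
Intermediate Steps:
V = 36 (V = -18 + 9*6 = -18 + 54 = 36)
l = 6 (l = 10 - 4 = 6)
(4*l)*((1 + 0)*(V + 0*(-5))) = (4*6)*((1 + 0)*(36 + 0*(-5))) = 24*(1*(36 + 0)) = 24*(1*36) = 24*36 = 864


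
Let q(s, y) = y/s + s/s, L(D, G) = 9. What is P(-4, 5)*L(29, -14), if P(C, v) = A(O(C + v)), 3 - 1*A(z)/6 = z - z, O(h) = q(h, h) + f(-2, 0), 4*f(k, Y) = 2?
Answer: 162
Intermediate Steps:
q(s, y) = 1 + y/s (q(s, y) = y/s + 1 = 1 + y/s)
f(k, Y) = ½ (f(k, Y) = (¼)*2 = ½)
O(h) = 5/2 (O(h) = (h + h)/h + ½ = (2*h)/h + ½ = 2 + ½ = 5/2)
A(z) = 18 (A(z) = 18 - 6*(z - z) = 18 - 6*0 = 18 + 0 = 18)
P(C, v) = 18
P(-4, 5)*L(29, -14) = 18*9 = 162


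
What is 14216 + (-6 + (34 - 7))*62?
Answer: 15518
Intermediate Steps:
14216 + (-6 + (34 - 7))*62 = 14216 + (-6 + 27)*62 = 14216 + 21*62 = 14216 + 1302 = 15518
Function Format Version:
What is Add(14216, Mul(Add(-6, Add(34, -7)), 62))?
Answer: 15518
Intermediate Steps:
Add(14216, Mul(Add(-6, Add(34, -7)), 62)) = Add(14216, Mul(Add(-6, 27), 62)) = Add(14216, Mul(21, 62)) = Add(14216, 1302) = 15518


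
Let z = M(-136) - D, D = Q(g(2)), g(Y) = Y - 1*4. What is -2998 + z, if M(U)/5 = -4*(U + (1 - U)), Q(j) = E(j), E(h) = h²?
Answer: -3022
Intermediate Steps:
g(Y) = -4 + Y (g(Y) = Y - 4 = -4 + Y)
Q(j) = j²
M(U) = -20 (M(U) = 5*(-4*(U + (1 - U))) = 5*(-4*1) = 5*(-4) = -20)
D = 4 (D = (-4 + 2)² = (-2)² = 4)
z = -24 (z = -20 - 1*4 = -20 - 4 = -24)
-2998 + z = -2998 - 24 = -3022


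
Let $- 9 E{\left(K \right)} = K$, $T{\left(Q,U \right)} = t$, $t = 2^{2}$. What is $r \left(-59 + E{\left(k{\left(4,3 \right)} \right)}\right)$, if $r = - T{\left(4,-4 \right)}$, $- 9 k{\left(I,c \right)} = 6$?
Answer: $\frac{6364}{27} \approx 235.7$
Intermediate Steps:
$k{\left(I,c \right)} = - \frac{2}{3}$ ($k{\left(I,c \right)} = \left(- \frac{1}{9}\right) 6 = - \frac{2}{3}$)
$t = 4$
$T{\left(Q,U \right)} = 4$
$E{\left(K \right)} = - \frac{K}{9}$
$r = -4$ ($r = \left(-1\right) 4 = -4$)
$r \left(-59 + E{\left(k{\left(4,3 \right)} \right)}\right) = - 4 \left(-59 - - \frac{2}{27}\right) = - 4 \left(-59 + \frac{2}{27}\right) = \left(-4\right) \left(- \frac{1591}{27}\right) = \frac{6364}{27}$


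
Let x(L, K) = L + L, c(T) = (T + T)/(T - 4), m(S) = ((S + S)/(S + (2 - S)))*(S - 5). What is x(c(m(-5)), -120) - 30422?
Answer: -699606/23 ≈ -30418.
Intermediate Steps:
m(S) = S*(-5 + S) (m(S) = ((2*S)/2)*(-5 + S) = ((2*S)*(½))*(-5 + S) = S*(-5 + S))
c(T) = 2*T/(-4 + T) (c(T) = (2*T)/(-4 + T) = 2*T/(-4 + T))
x(L, K) = 2*L
x(c(m(-5)), -120) - 30422 = 2*(2*(-5*(-5 - 5))/(-4 - 5*(-5 - 5))) - 30422 = 2*(2*(-5*(-10))/(-4 - 5*(-10))) - 30422 = 2*(2*50/(-4 + 50)) - 30422 = 2*(2*50/46) - 30422 = 2*(2*50*(1/46)) - 30422 = 2*(50/23) - 30422 = 100/23 - 30422 = -699606/23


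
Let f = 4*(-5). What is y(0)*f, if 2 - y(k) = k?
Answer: -40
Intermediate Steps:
f = -20
y(k) = 2 - k
y(0)*f = (2 - 1*0)*(-20) = (2 + 0)*(-20) = 2*(-20) = -40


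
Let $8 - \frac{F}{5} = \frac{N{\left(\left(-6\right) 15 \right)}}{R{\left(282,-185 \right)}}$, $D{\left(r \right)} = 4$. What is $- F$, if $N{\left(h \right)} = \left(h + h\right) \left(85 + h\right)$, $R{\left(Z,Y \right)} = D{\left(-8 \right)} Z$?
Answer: $- \frac{3385}{94} \approx -36.011$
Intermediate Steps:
$R{\left(Z,Y \right)} = 4 Z$
$N{\left(h \right)} = 2 h \left(85 + h\right)$
$F = \frac{3385}{94}$ ($F = 40 - 5 \frac{2 \left(\left(-6\right) 15\right) \left(85 - 90\right)}{4 \cdot 282} = 40 - 5 \frac{2 \left(-90\right) \left(85 - 90\right)}{1128} = 40 - 5 \cdot 2 \left(-90\right) \left(-5\right) \frac{1}{1128} = 40 - 5 \cdot 900 \cdot \frac{1}{1128} = 40 - \frac{375}{94} = \frac{3385}{94} \approx 36.011$)
$- F = \left(-1\right) \frac{3385}{94} = - \frac{3385}{94}$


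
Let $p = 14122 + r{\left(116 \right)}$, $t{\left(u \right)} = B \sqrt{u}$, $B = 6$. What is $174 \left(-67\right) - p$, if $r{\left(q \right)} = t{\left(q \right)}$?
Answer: $-25780 - 12 \sqrt{29} \approx -25845.0$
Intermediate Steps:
$t{\left(u \right)} = 6 \sqrt{u}$
$r{\left(q \right)} = 6 \sqrt{q}$
$p = 14122 + 12 \sqrt{29}$ ($p = 14122 + 6 \sqrt{116} = 14122 + 6 \cdot 2 \sqrt{29} = 14122 + 12 \sqrt{29} \approx 14187.0$)
$174 \left(-67\right) - p = 174 \left(-67\right) - \left(14122 + 12 \sqrt{29}\right) = -11658 - \left(14122 + 12 \sqrt{29}\right) = -25780 - 12 \sqrt{29}$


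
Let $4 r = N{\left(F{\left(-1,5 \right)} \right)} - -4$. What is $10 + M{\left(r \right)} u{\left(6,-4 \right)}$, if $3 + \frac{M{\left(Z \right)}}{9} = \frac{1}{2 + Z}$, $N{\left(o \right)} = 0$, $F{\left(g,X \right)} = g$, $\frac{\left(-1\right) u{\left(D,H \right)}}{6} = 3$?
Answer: $442$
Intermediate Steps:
$u{\left(D,H \right)} = -18$ ($u{\left(D,H \right)} = \left(-6\right) 3 = -18$)
$r = 1$ ($r = \frac{0 - -4}{4} = \frac{0 + 4}{4} = \frac{1}{4} \cdot 4 = 1$)
$M{\left(Z \right)} = -27 + \frac{9}{2 + Z}$
$10 + M{\left(r \right)} u{\left(6,-4 \right)} = 10 + \frac{9 \left(-5 - 3\right)}{2 + 1} \left(-18\right) = 10 + \frac{9 \left(-5 - 3\right)}{3} \left(-18\right) = 10 + 9 \cdot \frac{1}{3} \left(-8\right) \left(-18\right) = 10 - -432 = 10 + 432 = 442$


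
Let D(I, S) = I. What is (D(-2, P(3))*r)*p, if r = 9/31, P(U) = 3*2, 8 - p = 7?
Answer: -18/31 ≈ -0.58065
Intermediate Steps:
p = 1 (p = 8 - 1*7 = 8 - 7 = 1)
P(U) = 6
r = 9/31 (r = 9*(1/31) = 9/31 ≈ 0.29032)
(D(-2, P(3))*r)*p = -2*9/31*1 = -18/31*1 = -18/31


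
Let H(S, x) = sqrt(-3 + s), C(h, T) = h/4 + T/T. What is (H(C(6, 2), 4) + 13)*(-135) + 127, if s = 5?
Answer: -1628 - 135*sqrt(2) ≈ -1818.9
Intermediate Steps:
C(h, T) = 1 + h/4 (C(h, T) = h*(1/4) + 1 = h/4 + 1 = 1 + h/4)
H(S, x) = sqrt(2) (H(S, x) = sqrt(-3 + 5) = sqrt(2))
(H(C(6, 2), 4) + 13)*(-135) + 127 = (sqrt(2) + 13)*(-135) + 127 = (13 + sqrt(2))*(-135) + 127 = (-1755 - 135*sqrt(2)) + 127 = -1628 - 135*sqrt(2)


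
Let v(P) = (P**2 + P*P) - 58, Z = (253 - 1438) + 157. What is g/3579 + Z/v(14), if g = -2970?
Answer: -778532/199231 ≈ -3.9077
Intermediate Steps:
Z = -1028 (Z = -1185 + 157 = -1028)
v(P) = -58 + 2*P**2 (v(P) = (P**2 + P**2) - 58 = 2*P**2 - 58 = -58 + 2*P**2)
g/3579 + Z/v(14) = -2970/3579 - 1028/(-58 + 2*14**2) = -2970*1/3579 - 1028/(-58 + 2*196) = -990/1193 - 1028/(-58 + 392) = -990/1193 - 1028/334 = -990/1193 - 1028*1/334 = -990/1193 - 514/167 = -778532/199231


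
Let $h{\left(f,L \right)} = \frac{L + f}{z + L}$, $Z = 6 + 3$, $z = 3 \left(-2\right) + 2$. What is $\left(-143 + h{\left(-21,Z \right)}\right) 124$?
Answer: $- \frac{90148}{5} \approx -18030.0$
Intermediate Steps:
$z = -4$ ($z = -6 + 2 = -4$)
$Z = 9$
$h{\left(f,L \right)} = \frac{L + f}{-4 + L}$
$\left(-143 + h{\left(-21,Z \right)}\right) 124 = \left(-143 + \frac{9 - 21}{-4 + 9}\right) 124 = \left(-143 + \frac{1}{5} \left(-12\right)\right) 124 = \left(-143 - \frac{12}{5}\right) 124 = \left(- \frac{727}{5}\right) 124 = - \frac{90148}{5}$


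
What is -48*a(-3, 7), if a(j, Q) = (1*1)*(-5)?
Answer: 240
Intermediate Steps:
a(j, Q) = -5 (a(j, Q) = 1*(-5) = -5)
-48*a(-3, 7) = -48*(-5) = 240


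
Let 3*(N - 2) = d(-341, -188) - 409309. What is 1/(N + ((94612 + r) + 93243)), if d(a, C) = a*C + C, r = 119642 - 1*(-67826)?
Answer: 3/780586 ≈ 3.8433e-6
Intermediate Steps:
r = 187468 (r = 119642 + 67826 = 187468)
d(a, C) = C + C*a (d(a, C) = C*a + C = C + C*a)
N = -345383/3 (N = 2 + (-188*(1 - 341) - 409309)/3 = 2 + (-188*(-340) - 409309)/3 = 2 + (63920 - 409309)/3 = 2 + (⅓)*(-345389) = 2 - 345389/3 = -345383/3 ≈ -1.1513e+5)
1/(N + ((94612 + r) + 93243)) = 1/(-345383/3 + ((94612 + 187468) + 93243)) = 1/(-345383/3 + (282080 + 93243)) = 1/(-345383/3 + 375323) = 1/(780586/3) = 3/780586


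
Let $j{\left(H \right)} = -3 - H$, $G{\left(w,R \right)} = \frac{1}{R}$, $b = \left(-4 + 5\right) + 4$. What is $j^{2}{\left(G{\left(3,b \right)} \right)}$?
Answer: $\frac{256}{25} \approx 10.24$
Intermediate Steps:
$b = 5$ ($b = 1 + 4 = 5$)
$j^{2}{\left(G{\left(3,b \right)} \right)} = \left(-3 - \frac{1}{5}\right)^{2} = \left(- \frac{16}{5}\right)^{2} = \frac{256}{25}$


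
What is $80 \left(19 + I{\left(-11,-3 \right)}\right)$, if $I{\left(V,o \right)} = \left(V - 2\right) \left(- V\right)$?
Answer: $-9920$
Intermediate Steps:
$I{\left(V,o \right)} = - V \left(-2 + V\right)$ ($I{\left(V,o \right)} = \left(-2 + V\right) \left(- V\right) = - V \left(-2 + V\right)$)
$80 \left(19 + I{\left(-11,-3 \right)}\right) = 80 \left(19 - 11 \left(2 - -11\right)\right) = 80 \left(19 - 11 \left(2 + 11\right)\right) = 80 \left(19 - 143\right) = 80 \left(-124\right) = -9920$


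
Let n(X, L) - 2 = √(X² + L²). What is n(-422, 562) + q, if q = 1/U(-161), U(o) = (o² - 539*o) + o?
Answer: 225079/112539 + 2*√123482 ≈ 704.80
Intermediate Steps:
U(o) = o² - 538*o
n(X, L) = 2 + √(L² + X²) (n(X, L) = 2 + √(X² + L²) = 2 + √(L² + X²))
q = 1/112539 (q = 1/(-161*(-538 - 161)) = 1/(-161*(-699)) = 1/112539 ≈ 8.8858e-6)
n(-422, 562) + q = (2 + √(562² + (-422)²)) + 1/112539 = (2 + √(315844 + 178084)) + 1/112539 = (2 + √493928) + 1/112539 = (2 + 2*√123482) + 1/112539 = 225079/112539 + 2*√123482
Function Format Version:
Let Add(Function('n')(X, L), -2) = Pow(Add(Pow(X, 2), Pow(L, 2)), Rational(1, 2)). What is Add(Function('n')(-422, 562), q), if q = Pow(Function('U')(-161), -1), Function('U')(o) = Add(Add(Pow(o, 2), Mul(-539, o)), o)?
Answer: Add(Rational(225079, 112539), Mul(2, Pow(123482, Rational(1, 2)))) ≈ 704.80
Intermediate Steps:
Function('U')(o) = Add(Pow(o, 2), Mul(-538, o))
Function('n')(X, L) = Add(2, Pow(Add(Pow(L, 2), Pow(X, 2)), Rational(1, 2))) (Function('n')(X, L) = Add(2, Pow(Add(Pow(X, 2), Pow(L, 2)), Rational(1, 2))) = Add(2, Pow(Add(Pow(L, 2), Pow(X, 2)), Rational(1, 2))))
q = Rational(1, 112539) (q = Pow(Mul(-161, Add(-538, -161)), -1) = Pow(Mul(-161, -699), -1) = Pow(112539, -1) = Rational(1, 112539) ≈ 8.8858e-6)
Add(Function('n')(-422, 562), q) = Add(Add(2, Pow(Add(Pow(562, 2), Pow(-422, 2)), Rational(1, 2))), Rational(1, 112539)) = Add(Add(2, Pow(Add(315844, 178084), Rational(1, 2))), Rational(1, 112539)) = Add(Add(2, Pow(493928, Rational(1, 2))), Rational(1, 112539)) = Add(Add(2, Mul(2, Pow(123482, Rational(1, 2)))), Rational(1, 112539)) = Add(Rational(225079, 112539), Mul(2, Pow(123482, Rational(1, 2))))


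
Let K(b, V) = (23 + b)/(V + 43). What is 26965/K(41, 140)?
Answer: 4934595/64 ≈ 77103.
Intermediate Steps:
K(b, V) = (23 + b)/(43 + V)
26965/K(41, 140) = 26965/(((23 + 41)/(43 + 140))) = 26965/((64/183)) = 26965/(((1/183)*64)) = 26965/(64/183) = 26965*(183/64) = 4934595/64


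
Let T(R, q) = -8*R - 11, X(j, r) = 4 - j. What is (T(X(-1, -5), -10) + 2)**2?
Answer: 2401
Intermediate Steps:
T(R, q) = -11 - 8*R
(T(X(-1, -5), -10) + 2)**2 = ((-11 - 8*(4 - 1*(-1))) + 2)**2 = ((-11 - 8*(4 + 1)) + 2)**2 = ((-11 - 8*5) + 2)**2 = ((-11 - 40) + 2)**2 = (-51 + 2)**2 = (-49)**2 = 2401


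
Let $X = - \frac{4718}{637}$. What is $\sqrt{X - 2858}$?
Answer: $\frac{4 i \sqrt{1483027}}{91} \approx 53.529 i$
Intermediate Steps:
$X = - \frac{674}{91}$ ($X = \left(-4718\right) \frac{1}{637} = - \frac{674}{91} \approx -7.4066$)
$\sqrt{X - 2858} = \sqrt{- \frac{674}{91} - 2858} = \sqrt{- \frac{260752}{91}} = \frac{4 i \sqrt{1483027}}{91}$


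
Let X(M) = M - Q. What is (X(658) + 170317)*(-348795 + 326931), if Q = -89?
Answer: -3740143296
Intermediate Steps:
X(M) = 89 + M (X(M) = M - 1*(-89) = M + 89 = 89 + M)
(X(658) + 170317)*(-348795 + 326931) = ((89 + 658) + 170317)*(-348795 + 326931) = (747 + 170317)*(-21864) = 171064*(-21864) = -3740143296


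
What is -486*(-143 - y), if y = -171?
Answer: -13608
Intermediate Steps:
-486*(-143 - y) = -486*(-143 - 1*(-171)) = -486*(-143 + 171) = -486*28 = -13608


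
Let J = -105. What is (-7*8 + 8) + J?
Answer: -153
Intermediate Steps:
(-7*8 + 8) + J = (-7*8 + 8) - 105 = (-56 + 8) - 105 = -48 - 105 = -153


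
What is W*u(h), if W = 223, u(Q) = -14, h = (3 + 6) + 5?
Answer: -3122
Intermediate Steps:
h = 14 (h = 9 + 5 = 14)
W*u(h) = 223*(-14) = -3122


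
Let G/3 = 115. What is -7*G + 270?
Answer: -2145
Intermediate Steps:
G = 345 (G = 3*115 = 345)
-7*G + 270 = -7*345 + 270 = -2415 + 270 = -2145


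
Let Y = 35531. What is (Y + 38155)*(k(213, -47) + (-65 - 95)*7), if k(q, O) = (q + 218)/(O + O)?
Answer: -3894710373/47 ≈ -8.2866e+7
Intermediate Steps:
k(q, O) = (218 + q)/(2*O) (k(q, O) = (218 + q)/((2*O)) = (218 + q)*(1/(2*O)) = (218 + q)/(2*O))
(Y + 38155)*(k(213, -47) + (-65 - 95)*7) = (35531 + 38155)*((½)*(218 + 213)/(-47) + (-65 - 95)*7) = 73686*((½)*(-1/47)*431 - 160*7) = 73686*(-431/94 - 1120) = 73686*(-105711/94) = -3894710373/47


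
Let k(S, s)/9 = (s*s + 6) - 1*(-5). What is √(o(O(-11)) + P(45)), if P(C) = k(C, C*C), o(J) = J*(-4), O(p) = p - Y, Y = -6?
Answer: 4*√2306609 ≈ 6075.0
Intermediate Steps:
O(p) = 6 + p (O(p) = p - 1*(-6) = p + 6 = 6 + p)
o(J) = -4*J
k(S, s) = 99 + 9*s² (k(S, s) = 9*((s*s + 6) - 1*(-5)) = 9*((s² + 6) + 5) = 9*((6 + s²) + 5) = 9*(11 + s²) = 99 + 9*s²)
P(C) = 99 + 9*C⁴ (P(C) = 99 + 9*(C*C)² = 99 + 9*(C²)² = 99 + 9*C⁴)
√(o(O(-11)) + P(45)) = √(-4*(6 - 11) + (99 + 9*45⁴)) = √(-4*(-5) + (99 + 9*4100625)) = √(20 + (99 + 36905625)) = √(20 + 36905724) = √36905744 = 4*√2306609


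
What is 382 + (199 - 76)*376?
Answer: 46630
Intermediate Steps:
382 + (199 - 76)*376 = 382 + 123*376 = 382 + 46248 = 46630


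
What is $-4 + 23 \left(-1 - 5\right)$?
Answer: $-142$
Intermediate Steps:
$-4 + 23 \left(-1 - 5\right) = -4 + 23 \left(-6\right) = -4 - 138 = -142$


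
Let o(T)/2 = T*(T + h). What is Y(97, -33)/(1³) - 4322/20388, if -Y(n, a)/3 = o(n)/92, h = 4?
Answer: -74927815/117231 ≈ -639.15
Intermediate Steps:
o(T) = 2*T*(4 + T) (o(T) = 2*(T*(T + 4)) = 2*(T*(4 + T)) = 2*T*(4 + T))
Y(n, a) = -3*n*(4 + n)/46 (Y(n, a) = -3*2*n*(4 + n)/92 = -3*n*(4 + n)/46)
Y(97, -33)/(1³) - 4322/20388 = (-3/46*97*(4 + 97))/(1³) - 4322/20388 = -3/46*97*101/1 - 4322*1/20388 = -29391/46*1 - 2161/10194 = -29391/46 - 2161/10194 = -74927815/117231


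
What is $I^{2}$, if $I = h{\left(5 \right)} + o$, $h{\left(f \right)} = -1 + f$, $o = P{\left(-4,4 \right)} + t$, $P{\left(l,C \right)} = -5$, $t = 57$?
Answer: $3136$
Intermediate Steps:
$o = 52$ ($o = -5 + 57 = 52$)
$I = 56$ ($I = \left(-1 + 5\right) + 52 = 4 + 52 = 56$)
$I^{2} = 56^{2} = 3136$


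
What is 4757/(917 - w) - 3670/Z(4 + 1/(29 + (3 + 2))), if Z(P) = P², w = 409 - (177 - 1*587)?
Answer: -326482827/1839362 ≈ -177.50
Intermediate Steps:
w = 819 (w = 409 - (177 - 587) = 409 - 1*(-410) = 409 + 410 = 819)
4757/(917 - w) - 3670/Z(4 + 1/(29 + (3 + 2))) = 4757/(917 - 1*819) - 3670/(4 + 1/(29 + (3 + 2)))² = 4757/(917 - 819) - 3670/(4 + 1/(29 + 5))² = 4757/98 - 3670/(4 + 1/34)² = 4757*(1/98) - 3670/(4 + 1/34)² = 4757/98 - 3670/((137/34)²) = 4757/98 - 3670/18769/1156 = 4757/98 - 3670*1156/18769 = 4757/98 - 4242520/18769 = -326482827/1839362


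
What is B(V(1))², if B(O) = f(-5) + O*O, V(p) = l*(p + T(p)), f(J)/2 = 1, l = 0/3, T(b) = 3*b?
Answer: 4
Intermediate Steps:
l = 0 (l = 0*(⅓) = 0)
f(J) = 2 (f(J) = 2*1 = 2)
V(p) = 0 (V(p) = 0*(p + 3*p) = 0*(4*p) = 0)
B(O) = 2 + O² (B(O) = 2 + O*O = 2 + O²)
B(V(1))² = (2 + 0²)² = (2 + 0)² = 2² = 4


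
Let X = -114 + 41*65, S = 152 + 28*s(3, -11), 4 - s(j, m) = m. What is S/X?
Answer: 572/2551 ≈ 0.22423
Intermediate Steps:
s(j, m) = 4 - m
S = 572 (S = 152 + 28*(4 - 1*(-11)) = 152 + 28*(4 + 11) = 152 + 28*15 = 152 + 420 = 572)
X = 2551 (X = -114 + 2665 = 2551)
S/X = 572/2551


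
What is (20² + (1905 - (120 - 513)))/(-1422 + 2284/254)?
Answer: -171323/89726 ≈ -1.9094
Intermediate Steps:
(20² + (1905 - (120 - 513)))/(-1422 + 2284/254) = (400 + (1905 - 1*(-393)))/(-1422 + 2284*(1/254)) = (400 + (1905 + 393))/(-1422 + 1142/127) = (400 + 2298)/(-179452/127) = 2698*(-127/179452) = -171323/89726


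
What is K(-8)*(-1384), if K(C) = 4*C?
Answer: 44288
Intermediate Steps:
K(-8)*(-1384) = (4*(-8))*(-1384) = -32*(-1384) = 44288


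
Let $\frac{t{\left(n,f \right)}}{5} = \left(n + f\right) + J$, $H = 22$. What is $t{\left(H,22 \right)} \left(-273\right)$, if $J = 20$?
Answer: $-87360$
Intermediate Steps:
$t{\left(n,f \right)} = 100 + 5 f + 5 n$ ($t{\left(n,f \right)} = 5 \left(\left(n + f\right) + 20\right) = 5 \left(\left(f + n\right) + 20\right) = 5 \left(20 + f + n\right) = 100 + 5 f + 5 n$)
$t{\left(H,22 \right)} \left(-273\right) = \left(100 + 5 \cdot 22 + 5 \cdot 22\right) \left(-273\right) = \left(100 + 110 + 110\right) \left(-273\right) = 320 \left(-273\right) = -87360$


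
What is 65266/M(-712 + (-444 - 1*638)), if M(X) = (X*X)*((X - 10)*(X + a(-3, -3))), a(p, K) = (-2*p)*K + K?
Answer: 32633/5268998128680 ≈ 6.1934e-9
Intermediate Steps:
a(p, K) = K - 2*K*p (a(p, K) = -2*K*p + K = K - 2*K*p)
M(X) = X²*(-21 + X)*(-10 + X) (M(X) = (X*X)*((X - 10)*(X - 3*(1 - 2*(-3)))) = X²*((-10 + X)*(X - 3*(1 + 6))) = X²*((-10 + X)*(X - 3*7)) = X²*((-10 + X)*(X - 21)) = X²*((-10 + X)*(-21 + X)) = X²*((-21 + X)*(-10 + X)) = X²*(-21 + X)*(-10 + X))
65266/M(-712 + (-444 - 1*638)) = 65266/(((-712 + (-444 - 1*638))²*(210 + (-712 + (-444 - 1*638))² - 31*(-712 + (-444 - 1*638))))) = 65266/(((-712 + (-444 - 638))²*(210 + (-712 + (-444 - 638))² - 31*(-712 + (-444 - 638))))) = 65266/(((-712 - 1082)²*(210 + (-712 - 1082)² - 31*(-712 - 1082)))) = 65266/(((-1794)²*(210 + (-1794)² - 31*(-1794)))) = 65266/((3218436*(210 + 3218436 + 55614))) = 65266/((3218436*3274260)) = 65266/10537996257360 = 65266*(1/10537996257360) = 32633/5268998128680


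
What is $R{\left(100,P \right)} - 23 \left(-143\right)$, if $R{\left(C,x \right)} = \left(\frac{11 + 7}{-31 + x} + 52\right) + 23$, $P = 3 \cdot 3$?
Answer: $\frac{36995}{11} \approx 3363.2$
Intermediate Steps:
$P = 9$
$R{\left(C,x \right)} = 75 + \frac{18}{-31 + x}$ ($R{\left(C,x \right)} = \left(\frac{18}{-31 + x} + 52\right) + 23 = \left(52 + \frac{18}{-31 + x}\right) + 23 = 75 + \frac{18}{-31 + x}$)
$R{\left(100,P \right)} - 23 \left(-143\right) = \frac{3 \left(-769 + 25 \cdot 9\right)}{-31 + 9} - 23 \left(-143\right) = \frac{3 \left(-769 + 225\right)}{-22} - -3289 = 3 \left(- \frac{1}{22}\right) \left(-544\right) + 3289 = \frac{816}{11} + 3289 = \frac{36995}{11}$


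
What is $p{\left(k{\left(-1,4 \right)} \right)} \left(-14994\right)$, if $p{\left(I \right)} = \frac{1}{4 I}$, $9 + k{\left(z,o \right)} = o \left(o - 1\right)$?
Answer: $- \frac{2499}{2} \approx -1249.5$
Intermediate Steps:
$k{\left(z,o \right)} = -9 + o \left(-1 + o\right)$ ($k{\left(z,o \right)} = -9 + o \left(o - 1\right) = -9 + o \left(-1 + o\right)$)
$p{\left(I \right)} = \frac{1}{4 I}$
$p{\left(k{\left(-1,4 \right)} \right)} \left(-14994\right) = \frac{1}{4 \left(-9 + 4^{2} - 4\right)} \left(-14994\right) = \frac{1}{4 \left(-9 + 16 - 4\right)} \left(-14994\right) = \frac{1}{4 \cdot 3} \left(-14994\right) = \frac{1}{4} \cdot \frac{1}{3} \left(-14994\right) = \frac{1}{12} \left(-14994\right) = - \frac{2499}{2}$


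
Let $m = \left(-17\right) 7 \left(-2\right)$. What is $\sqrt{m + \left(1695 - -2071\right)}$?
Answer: $2 \sqrt{1001} \approx 63.277$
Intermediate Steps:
$m = 238$ ($m = \left(-119\right) \left(-2\right) = 238$)
$\sqrt{m + \left(1695 - -2071\right)} = \sqrt{238 + \left(1695 - -2071\right)} = \sqrt{238 + \left(1695 + 2071\right)} = \sqrt{238 + 3766} = \sqrt{4004} = 2 \sqrt{1001}$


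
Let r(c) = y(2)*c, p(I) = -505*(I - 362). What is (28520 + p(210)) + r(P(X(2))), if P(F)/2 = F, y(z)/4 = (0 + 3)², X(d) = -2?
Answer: 105136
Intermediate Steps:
y(z) = 36 (y(z) = 4*(0 + 3)² = 4*3² = 4*9 = 36)
P(F) = 2*F
p(I) = 182810 - 505*I (p(I) = -505*(-362 + I) = 182810 - 505*I)
r(c) = 36*c
(28520 + p(210)) + r(P(X(2))) = (28520 + (182810 - 505*210)) + 36*(2*(-2)) = (28520 + (182810 - 106050)) + 36*(-4) = (28520 + 76760) - 144 = 105280 - 144 = 105136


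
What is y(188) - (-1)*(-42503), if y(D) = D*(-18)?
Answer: -45887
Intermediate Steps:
y(D) = -18*D
y(188) - (-1)*(-42503) = -18*188 - (-1)*(-42503) = -3384 - 1*42503 = -3384 - 42503 = -45887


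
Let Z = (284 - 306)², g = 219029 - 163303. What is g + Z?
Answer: 56210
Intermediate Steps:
g = 55726
Z = 484 (Z = (-22)² = 484)
g + Z = 55726 + 484 = 56210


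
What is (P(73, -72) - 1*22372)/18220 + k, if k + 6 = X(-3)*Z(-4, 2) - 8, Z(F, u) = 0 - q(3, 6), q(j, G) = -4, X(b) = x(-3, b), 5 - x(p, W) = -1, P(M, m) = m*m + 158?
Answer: 16517/1822 ≈ 9.0653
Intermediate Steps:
P(M, m) = 158 + m**2 (P(M, m) = m**2 + 158 = 158 + m**2)
x(p, W) = 6 (x(p, W) = 5 - 1*(-1) = 5 + 1 = 6)
X(b) = 6
Z(F, u) = 4 (Z(F, u) = 0 - 1*(-4) = 0 + 4 = 4)
k = 10 (k = -6 + (6*4 - 8) = -6 + (24 - 8) = -6 + 16 = 10)
(P(73, -72) - 1*22372)/18220 + k = ((158 + (-72)**2) - 1*22372)/18220 + 10 = ((158 + 5184) - 22372)*(1/18220) + 10 = (5342 - 22372)*(1/18220) + 10 = -17030*1/18220 + 10 = -1703/1822 + 10 = 16517/1822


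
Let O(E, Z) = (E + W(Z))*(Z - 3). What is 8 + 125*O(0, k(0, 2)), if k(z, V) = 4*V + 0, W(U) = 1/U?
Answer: 689/8 ≈ 86.125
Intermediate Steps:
k(z, V) = 4*V
O(E, Z) = (-3 + Z)*(E + 1/Z) (O(E, Z) = (E + 1/Z)*(Z - 3) = (E + 1/Z)*(-3 + Z) = (-3 + Z)*(E + 1/Z))
8 + 125*O(0, k(0, 2)) = 8 + 125*(1 - 3*0 - 3/(4*2) + 0*(4*2)) = 8 + 125*(1 + 0 - 3/8 + 0*8) = 8 + 125*(1 + 0 - 3*⅛ + 0) = 8 + 125*(1 + 0 - 3/8 + 0) = 8 + 125*(5/8) = 8 + 625/8 = 689/8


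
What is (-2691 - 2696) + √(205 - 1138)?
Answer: -5387 + I*√933 ≈ -5387.0 + 30.545*I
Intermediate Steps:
(-2691 - 2696) + √(205 - 1138) = -5387 + √(-933) = -5387 + I*√933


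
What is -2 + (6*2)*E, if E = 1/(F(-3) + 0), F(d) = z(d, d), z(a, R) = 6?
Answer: 0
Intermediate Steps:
F(d) = 6
E = ⅙ (E = 1/(6 + 0) = 1/6 = ⅙ ≈ 0.16667)
-2 + (6*2)*E = -2 + (6*2)*(⅙) = -2 + 12*(⅙) = -2 + 2 = 0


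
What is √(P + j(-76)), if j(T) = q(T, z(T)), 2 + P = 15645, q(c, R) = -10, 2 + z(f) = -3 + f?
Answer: 9*√193 ≈ 125.03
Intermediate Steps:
z(f) = -5 + f (z(f) = -2 + (-3 + f) = -5 + f)
P = 15643 (P = -2 + 15645 = 15643)
j(T) = -10
√(P + j(-76)) = √(15643 - 10) = √15633 = 9*√193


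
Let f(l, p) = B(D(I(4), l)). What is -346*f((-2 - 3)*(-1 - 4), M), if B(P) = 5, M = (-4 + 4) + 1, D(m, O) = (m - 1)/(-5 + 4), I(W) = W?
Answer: -1730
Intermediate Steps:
D(m, O) = 1 - m (D(m, O) = (-1 + m)/(-1) = (-1 + m)*(-1) = 1 - m)
M = 1 (M = 0 + 1 = 1)
f(l, p) = 5
-346*f((-2 - 3)*(-1 - 4), M) = -346*5 = -1730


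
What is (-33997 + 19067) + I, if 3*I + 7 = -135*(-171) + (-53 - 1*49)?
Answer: -21814/3 ≈ -7271.3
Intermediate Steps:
I = 22976/3 (I = -7/3 + (-135*(-171) + (-53 - 1*49))/3 = -7/3 + (23085 + (-53 - 49))/3 = -7/3 + (23085 - 102)/3 = -7/3 + (⅓)*22983 = -7/3 + 7661 = 22976/3 ≈ 7658.7)
(-33997 + 19067) + I = (-33997 + 19067) + 22976/3 = -14930 + 22976/3 = -21814/3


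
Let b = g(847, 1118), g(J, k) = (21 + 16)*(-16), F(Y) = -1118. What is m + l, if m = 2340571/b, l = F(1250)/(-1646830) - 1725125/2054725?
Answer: -158433286611740393/40063988017520 ≈ -3954.5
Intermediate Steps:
g(J, k) = -592 (g(J, k) = 37*(-16) = -592)
l = -56773808424/67675655435 (l = -1118/(-1646830) - 1725125/2054725 = -1118*(-1/1646830) - 1725125*1/2054725 = 559/823415 - 69005/82189 = -56773808424/67675655435 ≈ -0.83891)
b = -592
m = -2340571/592 (m = 2340571/(-592) = 2340571*(-1/592) = -2340571/592 ≈ -3953.7)
m + l = -2340571/592 - 56773808424/67675655435 = -158433286611740393/40063988017520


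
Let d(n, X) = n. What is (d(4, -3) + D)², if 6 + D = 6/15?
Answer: 64/25 ≈ 2.5600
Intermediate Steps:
D = -28/5 (D = -6 + 6/15 = -6 + 6*(1/15) = -6 + ⅖ = -28/5 ≈ -5.6000)
(d(4, -3) + D)² = (4 - 28/5)² = (-8/5)² = 64/25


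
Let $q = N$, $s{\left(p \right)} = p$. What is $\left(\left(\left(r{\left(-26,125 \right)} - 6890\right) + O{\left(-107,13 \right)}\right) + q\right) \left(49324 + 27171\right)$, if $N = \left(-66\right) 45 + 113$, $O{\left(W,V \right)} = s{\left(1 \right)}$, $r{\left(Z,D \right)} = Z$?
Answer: $-747509140$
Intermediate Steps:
$O{\left(W,V \right)} = 1$
$N = -2857$ ($N = -2970 + 113 = -2857$)
$q = -2857$
$\left(\left(\left(r{\left(-26,125 \right)} - 6890\right) + O{\left(-107,13 \right)}\right) + q\right) \left(49324 + 27171\right) = \left(\left(\left(-26 - 6890\right) + 1\right) - 2857\right) \left(49324 + 27171\right) = \left(\left(-6916 + 1\right) - 2857\right) 76495 = \left(-6915 - 2857\right) 76495 = \left(-9772\right) 76495 = -747509140$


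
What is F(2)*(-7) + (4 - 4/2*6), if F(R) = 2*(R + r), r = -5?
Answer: 34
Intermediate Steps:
F(R) = -10 + 2*R (F(R) = 2*(R - 5) = 2*(-5 + R) = -10 + 2*R)
F(2)*(-7) + (4 - 4/2*6) = (-10 + 2*2)*(-7) + (4 - 4/2*6) = (-10 + 4)*(-7) + (4 - 4*(1/2)*6) = -6*(-7) + (4 - 2*6) = 42 + (4 - 1*12) = 42 + (4 - 12) = 42 - 8 = 34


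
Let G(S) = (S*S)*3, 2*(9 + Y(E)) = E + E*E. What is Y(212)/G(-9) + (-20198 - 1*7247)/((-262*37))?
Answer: 75151007/785214 ≈ 95.708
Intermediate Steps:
Y(E) = -9 + E/2 + E²/2 (Y(E) = -9 + (E + E*E)/2 = -9 + (E + E²)/2 = -9 + (E/2 + E²/2) = -9 + E/2 + E²/2)
G(S) = 3*S² (G(S) = S²*3 = 3*S²)
Y(212)/G(-9) + (-20198 - 1*7247)/((-262*37)) = (-9 + (½)*212 + (½)*212²)/((3*(-9)²)) + (-20198 - 1*7247)/((-262*37)) = (-9 + 106 + (½)*44944)/((3*81)) + (-20198 - 7247)/(-9694) = (-9 + 106 + 22472)/243 - 27445*(-1/9694) = 22569*(1/243) + 27445/9694 = 7523/81 + 27445/9694 = 75151007/785214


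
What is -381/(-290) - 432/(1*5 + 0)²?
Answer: -23151/1450 ≈ -15.966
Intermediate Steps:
-381/(-290) - 432/(1*5 + 0)² = -381*(-1/290) - 432/(5 + 0)² = 381/290 - 432/(5²) = 381/290 - 432/25 = -23151/1450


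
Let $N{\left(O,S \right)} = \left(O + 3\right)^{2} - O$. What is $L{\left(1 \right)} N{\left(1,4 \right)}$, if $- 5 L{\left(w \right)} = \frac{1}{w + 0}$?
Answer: $-3$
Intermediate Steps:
$N{\left(O,S \right)} = \left(3 + O\right)^{2} - O$
$L{\left(w \right)} = - \frac{1}{5 w}$ ($L{\left(w \right)} = - \frac{1}{5 \left(w + 0\right)} = - \frac{1}{5 w}$)
$L{\left(1 \right)} N{\left(1,4 \right)} = - \frac{1}{5 \cdot 1} \left(\left(3 + 1\right)^{2} - 1\right) = \left(- \frac{1}{5}\right) 1 \left(4^{2} - 1\right) = - \frac{16 - 1}{5} = \left(- \frac{1}{5}\right) 15 = -3$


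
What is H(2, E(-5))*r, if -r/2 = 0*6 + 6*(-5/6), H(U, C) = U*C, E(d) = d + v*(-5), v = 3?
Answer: -400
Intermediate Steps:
E(d) = -15 + d (E(d) = d + 3*(-5) = d - 15 = -15 + d)
H(U, C) = C*U
r = 10 (r = -2*(0*6 + 6*(-5/6)) = -2*(0 + 6*(-5*1/6)) = -2*(0 + 6*(-5/6)) = -2*(0 - 5) = -2*(-5) = 10)
H(2, E(-5))*r = ((-15 - 5)*2)*10 = -20*2*10 = -40*10 = -400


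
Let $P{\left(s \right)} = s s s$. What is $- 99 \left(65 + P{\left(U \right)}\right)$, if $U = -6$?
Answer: $14949$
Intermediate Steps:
$P{\left(s \right)} = s^{3}$ ($P{\left(s \right)} = s^{2} s = s^{3}$)
$- 99 \left(65 + P{\left(U \right)}\right) = - 99 \left(65 + \left(-6\right)^{3}\right) = - 99 \left(65 - 216\right) = \left(-99\right) \left(-151\right) = 14949$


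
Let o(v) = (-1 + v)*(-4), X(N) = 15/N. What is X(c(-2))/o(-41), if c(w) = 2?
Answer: 5/112 ≈ 0.044643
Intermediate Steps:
o(v) = 4 - 4*v
X(c(-2))/o(-41) = (15/2)/(4 - 4*(-41)) = (15*(½))/(4 + 164) = (15/2)/168 = (15/2)*(1/168) = 5/112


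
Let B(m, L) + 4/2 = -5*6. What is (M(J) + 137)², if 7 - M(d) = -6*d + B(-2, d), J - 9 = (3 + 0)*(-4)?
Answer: 24964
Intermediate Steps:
B(m, L) = -32 (B(m, L) = -2 - 5*6 = -2 - 30 = -32)
J = -3 (J = 9 + (3 + 0)*(-4) = 9 + 3*(-4) = 9 - 12 = -3)
M(d) = 39 + 6*d (M(d) = 7 - (-6*d - 32) = 7 - (-32 - 6*d) = 7 + (32 + 6*d) = 39 + 6*d)
(M(J) + 137)² = ((39 + 6*(-3)) + 137)² = ((39 - 18) + 137)² = (21 + 137)² = 158² = 24964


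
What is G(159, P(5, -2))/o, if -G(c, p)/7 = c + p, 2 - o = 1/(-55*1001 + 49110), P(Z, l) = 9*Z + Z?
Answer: -790685/1081 ≈ -731.44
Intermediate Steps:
P(Z, l) = 10*Z
o = 11891/5945 (o = 2 - 1/(-55*1001 + 49110) = 2 - 1/(-55055 + 49110) = 2 - 1/(-5945) = 2 - 1*(-1/5945) = 2 + 1/5945 = 11891/5945 ≈ 2.0002)
G(c, p) = -7*c - 7*p (G(c, p) = -7*(c + p) = -7*c - 7*p)
G(159, P(5, -2))/o = (-7*159 - 70*5)/(11891/5945) = (-1113 - 7*50)*(5945/11891) = (-1113 - 350)*(5945/11891) = -1463*5945/11891 = -790685/1081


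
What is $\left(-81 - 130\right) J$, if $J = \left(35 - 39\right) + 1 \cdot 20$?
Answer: $-3376$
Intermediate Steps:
$J = 16$ ($J = -4 + 20 = 16$)
$\left(-81 - 130\right) J = \left(-81 - 130\right) 16 = \left(-211\right) 16 = -3376$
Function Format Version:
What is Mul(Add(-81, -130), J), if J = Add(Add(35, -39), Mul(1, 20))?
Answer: -3376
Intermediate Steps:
J = 16 (J = Add(-4, 20) = 16)
Mul(Add(-81, -130), J) = Mul(Add(-81, -130), 16) = Mul(-211, 16) = -3376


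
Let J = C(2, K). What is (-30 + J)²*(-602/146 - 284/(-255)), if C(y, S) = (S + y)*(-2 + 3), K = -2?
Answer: -3361380/1241 ≈ -2708.6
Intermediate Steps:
C(y, S) = S + y (C(y, S) = (S + y)*1 = S + y)
J = 0 (J = -2 + 2 = 0)
(-30 + J)²*(-602/146 - 284/(-255)) = (-30 + 0)²*(-602/146 - 284/(-255)) = (-30)²*(-602*1/146 - 284*(-1/255)) = 900*(-301/73 + 284/255) = 900*(-56023/18615) = -3361380/1241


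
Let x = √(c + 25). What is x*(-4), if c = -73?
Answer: -16*I*√3 ≈ -27.713*I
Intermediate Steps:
x = 4*I*√3 (x = √(-73 + 25) = √(-48) = 4*I*√3 ≈ 6.9282*I)
x*(-4) = (4*I*√3)*(-4) = -16*I*√3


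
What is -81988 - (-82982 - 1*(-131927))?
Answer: -130933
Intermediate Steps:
-81988 - (-82982 - 1*(-131927)) = -81988 - (-82982 + 131927) = -81988 - 1*48945 = -81988 - 48945 = -130933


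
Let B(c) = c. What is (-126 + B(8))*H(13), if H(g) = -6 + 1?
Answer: 590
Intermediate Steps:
H(g) = -5
(-126 + B(8))*H(13) = (-126 + 8)*(-5) = -118*(-5) = 590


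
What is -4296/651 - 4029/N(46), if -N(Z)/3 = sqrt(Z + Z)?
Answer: -1432/217 + 1343*sqrt(23)/46 ≈ 133.42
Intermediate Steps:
N(Z) = -3*sqrt(2)*sqrt(Z) (N(Z) = -3*sqrt(Z + Z) = -3*sqrt(2)*sqrt(Z))
-4296/651 - 4029/N(46) = -4296/651 - 4029*(-sqrt(23)/138) = -4296*1/651 - 4029*(-sqrt(23)/138) = -1432/217 - (-1343)*sqrt(23)/46 = -1432/217 + 1343*sqrt(23)/46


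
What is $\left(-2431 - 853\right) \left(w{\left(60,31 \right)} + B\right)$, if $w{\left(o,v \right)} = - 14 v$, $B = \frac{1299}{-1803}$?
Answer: $\frac{858000828}{601} \approx 1.4276 \cdot 10^{6}$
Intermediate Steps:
$B = - \frac{433}{601}$ ($B = 1299 \left(- \frac{1}{1803}\right) = - \frac{433}{601} \approx -0.72047$)
$\left(-2431 - 853\right) \left(w{\left(60,31 \right)} + B\right) = \left(-2431 - 853\right) \left(\left(-14\right) 31 - \frac{433}{601}\right) = - 3284 \left(-434 - \frac{433}{601}\right) = \left(-3284\right) \left(- \frac{261267}{601}\right) = \frac{858000828}{601}$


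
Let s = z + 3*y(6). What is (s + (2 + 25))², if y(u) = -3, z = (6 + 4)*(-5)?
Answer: 1024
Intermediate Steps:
z = -50 (z = 10*(-5) = -50)
s = -59 (s = -50 + 3*(-3) = -50 - 9 = -59)
(s + (2 + 25))² = (-59 + (2 + 25))² = (-59 + 27)² = (-32)² = 1024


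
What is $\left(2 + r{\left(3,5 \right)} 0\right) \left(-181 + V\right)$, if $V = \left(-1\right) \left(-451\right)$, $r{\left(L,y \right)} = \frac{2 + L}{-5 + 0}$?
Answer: $540$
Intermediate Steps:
$r{\left(L,y \right)} = - \frac{2}{5} - \frac{L}{5}$ ($r{\left(L,y \right)} = \frac{2 + L}{-5} = \left(2 + L\right) \left(- \frac{1}{5}\right) = - \frac{2}{5} - \frac{L}{5}$)
$V = 451$
$\left(2 + r{\left(3,5 \right)} 0\right) \left(-181 + V\right) = \left(2 + \left(- \frac{2}{5} - \frac{3}{5}\right) 0\right) \left(-181 + 451\right) = \left(2 + \left(- \frac{2}{5} - \frac{3}{5}\right) 0\right) 270 = \left(2 - 0\right) 270 = \left(2 + 0\right) 270 = 2 \cdot 270 = 540$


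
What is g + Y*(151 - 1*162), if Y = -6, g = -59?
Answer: 7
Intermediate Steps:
g + Y*(151 - 1*162) = -59 - 6*(151 - 1*162) = -59 - 6*(151 - 162) = -59 - 6*(-11) = -59 + 66 = 7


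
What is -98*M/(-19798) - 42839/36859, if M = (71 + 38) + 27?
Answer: -178434885/364867241 ≈ -0.48904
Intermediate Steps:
M = 136 (M = 109 + 27 = 136)
-98*M/(-19798) - 42839/36859 = -98*136/(-19798) - 42839/36859 = -13328*(-1/19798) - 42839*1/36859 = 6664/9899 - 42839/36859 = -178434885/364867241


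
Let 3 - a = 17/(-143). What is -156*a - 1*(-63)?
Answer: -4659/11 ≈ -423.55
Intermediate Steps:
a = 446/143 (a = 3 - 17/(-143) = 3 - 17*(-1)/143 = 3 - 1*(-17/143) = 3 + 17/143 = 446/143 ≈ 3.1189)
-156*a - 1*(-63) = -156*446/143 - 1*(-63) = -5352/11 + 63 = -4659/11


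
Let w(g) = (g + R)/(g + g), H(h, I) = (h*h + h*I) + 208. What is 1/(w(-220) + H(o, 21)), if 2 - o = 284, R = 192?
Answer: 110/8119107 ≈ 1.3548e-5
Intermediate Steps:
o = -282 (o = 2 - 1*284 = 2 - 284 = -282)
H(h, I) = 208 + h² + I*h (H(h, I) = (h² + I*h) + 208 = 208 + h² + I*h)
w(g) = (192 + g)/(2*g) (w(g) = (g + 192)/(g + g) = (192 + g)/((2*g)) = (192 + g)*(1/(2*g)) = (192 + g)/(2*g))
1/(w(-220) + H(o, 21)) = 1/((½)*(192 - 220)/(-220) + (208 + (-282)² + 21*(-282))) = 1/((½)*(-1/220)*(-28) + (208 + 79524 - 5922)) = 1/(7/110 + 73810) = 1/(8119107/110) = 110/8119107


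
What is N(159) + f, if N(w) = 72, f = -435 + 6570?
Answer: 6207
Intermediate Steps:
f = 6135
N(159) + f = 72 + 6135 = 6207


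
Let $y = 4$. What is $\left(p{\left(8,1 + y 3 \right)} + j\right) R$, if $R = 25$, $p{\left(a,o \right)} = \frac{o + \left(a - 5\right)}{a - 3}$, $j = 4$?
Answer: $180$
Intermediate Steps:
$p{\left(a,o \right)} = \frac{-5 + a + o}{-3 + a}$ ($p{\left(a,o \right)} = \frac{o + \left(-5 + a\right)}{-3 + a} = \frac{-5 + a + o}{-3 + a}$)
$\left(p{\left(8,1 + y 3 \right)} + j\right) R = \left(\frac{-5 + 8 + \left(1 + 4 \cdot 3\right)}{-3 + 8} + 4\right) 25 = \left(\frac{-5 + 8 + \left(1 + 12\right)}{5} + 4\right) 25 = \left(\frac{-5 + 8 + 13}{5} + 4\right) 25 = \left(\frac{1}{5} \cdot 16 + 4\right) 25 = \left(\frac{16}{5} + 4\right) 25 = \frac{36}{5} \cdot 25 = 180$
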